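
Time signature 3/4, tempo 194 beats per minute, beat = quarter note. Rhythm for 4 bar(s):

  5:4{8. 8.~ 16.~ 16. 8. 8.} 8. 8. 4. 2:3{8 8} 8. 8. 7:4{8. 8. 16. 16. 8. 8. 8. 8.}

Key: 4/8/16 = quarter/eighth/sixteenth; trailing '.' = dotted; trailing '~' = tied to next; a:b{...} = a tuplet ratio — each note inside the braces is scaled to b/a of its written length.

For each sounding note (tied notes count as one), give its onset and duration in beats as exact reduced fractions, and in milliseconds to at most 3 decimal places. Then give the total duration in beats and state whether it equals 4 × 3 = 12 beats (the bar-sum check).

1) 0.0ms=0b +185.567ms=3/5b
2) 185.567ms=3/5b +371.134ms=6/5b
3) 556.701ms=9/5b +185.567ms=3/5b
4) 742.268ms=12/5b +185.567ms=3/5b
5) 927.835ms=3b +231.959ms=3/4b
6) 1159.794ms=15/4b +231.959ms=3/4b
7) 1391.753ms=9/2b +463.918ms=3/2b
8) 1855.67ms=6b +231.959ms=3/4b
9) 2087.629ms=27/4b +231.959ms=3/4b
10) 2319.588ms=15/2b +231.959ms=3/4b
11) 2551.546ms=33/4b +231.959ms=3/4b
12) 2783.505ms=9b +132.548ms=3/7b
13) 2916.053ms=66/7b +132.548ms=3/7b
14) 3048.601ms=69/7b +66.274ms=3/14b
15) 3114.875ms=141/14b +66.274ms=3/14b
16) 3181.149ms=72/7b +132.548ms=3/7b
17) 3313.697ms=75/7b +132.548ms=3/7b
18) 3446.244ms=78/7b +132.548ms=3/7b
19) 3578.792ms=81/7b +132.548ms=3/7b
Σ=12b of 12 (194bpm 3/4) — PASS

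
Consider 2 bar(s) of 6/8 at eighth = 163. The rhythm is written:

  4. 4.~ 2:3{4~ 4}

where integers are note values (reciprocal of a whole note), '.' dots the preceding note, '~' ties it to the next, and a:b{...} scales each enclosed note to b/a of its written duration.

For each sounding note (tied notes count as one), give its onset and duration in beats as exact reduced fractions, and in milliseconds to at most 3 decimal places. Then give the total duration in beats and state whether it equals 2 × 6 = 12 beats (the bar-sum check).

1) 0.0ms=0b +1104.294ms=3b
2) 1104.294ms=3b +3312.883ms=9b
Σ=12b of 12 (163bpm 6/8) — PASS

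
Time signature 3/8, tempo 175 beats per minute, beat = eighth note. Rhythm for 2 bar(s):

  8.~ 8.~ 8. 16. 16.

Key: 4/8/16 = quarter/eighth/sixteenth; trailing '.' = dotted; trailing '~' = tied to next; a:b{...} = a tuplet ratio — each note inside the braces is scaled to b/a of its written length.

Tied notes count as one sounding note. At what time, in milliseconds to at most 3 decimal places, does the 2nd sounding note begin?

note 2 onset = 9/2b = 1542.857ms

1. 0.0ms @ 0 + 1542.857ms (9/2)
2. 1542.857ms @ 9/2 + 257.143ms (3/4)
3. 1800.0ms @ 21/4 + 257.143ms (3/4)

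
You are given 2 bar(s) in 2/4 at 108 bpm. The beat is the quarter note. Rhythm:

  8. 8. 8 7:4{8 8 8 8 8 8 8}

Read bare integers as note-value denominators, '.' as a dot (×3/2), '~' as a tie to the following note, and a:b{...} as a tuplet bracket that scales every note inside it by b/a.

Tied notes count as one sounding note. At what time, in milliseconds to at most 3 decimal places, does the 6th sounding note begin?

1. 0.0ms @ 0 + 416.667ms (3/4)
2. 416.667ms @ 3/4 + 416.667ms (3/4)
3. 833.333ms @ 3/2 + 277.778ms (1/2)
4. 1111.111ms @ 2 + 158.73ms (2/7)
5. 1269.841ms @ 16/7 + 158.73ms (2/7)
6. 1428.571ms @ 18/7 + 158.73ms (2/7)
7. 1587.302ms @ 20/7 + 158.73ms (2/7)
8. 1746.032ms @ 22/7 + 158.73ms (2/7)
9. 1904.762ms @ 24/7 + 158.73ms (2/7)
10. 2063.492ms @ 26/7 + 158.73ms (2/7)

note 6 onset = 18/7b = 1428.571ms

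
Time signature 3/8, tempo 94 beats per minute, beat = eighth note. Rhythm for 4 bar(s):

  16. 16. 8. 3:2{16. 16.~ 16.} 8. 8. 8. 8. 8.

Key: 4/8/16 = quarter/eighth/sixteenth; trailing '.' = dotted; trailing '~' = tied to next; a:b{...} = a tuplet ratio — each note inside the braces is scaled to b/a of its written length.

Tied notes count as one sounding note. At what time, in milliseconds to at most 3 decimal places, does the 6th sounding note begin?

1. 0.0ms @ 0 + 478.723ms (3/4)
2. 478.723ms @ 3/4 + 478.723ms (3/4)
3. 957.447ms @ 3/2 + 957.447ms (3/2)
4. 1914.894ms @ 3 + 319.149ms (1/2)
5. 2234.043ms @ 7/2 + 638.298ms (1)
6. 2872.34ms @ 9/2 + 957.447ms (3/2)
7. 3829.787ms @ 6 + 957.447ms (3/2)
8. 4787.234ms @ 15/2 + 957.447ms (3/2)
9. 5744.681ms @ 9 + 957.447ms (3/2)
10. 6702.128ms @ 21/2 + 957.447ms (3/2)

note 6 onset = 9/2b = 2872.34ms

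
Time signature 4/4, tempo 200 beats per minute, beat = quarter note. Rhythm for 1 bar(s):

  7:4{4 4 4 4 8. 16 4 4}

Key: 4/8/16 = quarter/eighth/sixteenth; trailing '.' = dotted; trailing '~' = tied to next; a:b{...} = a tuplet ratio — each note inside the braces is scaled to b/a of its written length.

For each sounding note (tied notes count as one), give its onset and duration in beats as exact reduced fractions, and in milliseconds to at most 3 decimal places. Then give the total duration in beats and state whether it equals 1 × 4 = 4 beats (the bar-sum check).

1) 0.0ms=0b +171.429ms=4/7b
2) 171.429ms=4/7b +171.429ms=4/7b
3) 342.857ms=8/7b +171.429ms=4/7b
4) 514.286ms=12/7b +171.429ms=4/7b
5) 685.714ms=16/7b +128.571ms=3/7b
6) 814.286ms=19/7b +42.857ms=1/7b
7) 857.143ms=20/7b +171.429ms=4/7b
8) 1028.571ms=24/7b +171.429ms=4/7b
Σ=4b of 4 (200bpm 4/4) — PASS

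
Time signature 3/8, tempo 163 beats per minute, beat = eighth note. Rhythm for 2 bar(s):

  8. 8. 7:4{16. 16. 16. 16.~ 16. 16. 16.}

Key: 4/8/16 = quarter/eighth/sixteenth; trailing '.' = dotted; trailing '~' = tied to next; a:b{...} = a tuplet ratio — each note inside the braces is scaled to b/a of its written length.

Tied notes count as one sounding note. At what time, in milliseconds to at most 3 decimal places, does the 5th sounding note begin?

note 5 onset = 27/7b = 1419.807ms

1. 0.0ms @ 0 + 552.147ms (3/2)
2. 552.147ms @ 3/2 + 552.147ms (3/2)
3. 1104.294ms @ 3 + 157.756ms (3/7)
4. 1262.051ms @ 24/7 + 157.756ms (3/7)
5. 1419.807ms @ 27/7 + 157.756ms (3/7)
6. 1577.564ms @ 30/7 + 315.513ms (6/7)
7. 1893.076ms @ 36/7 + 157.756ms (3/7)
8. 2050.833ms @ 39/7 + 157.756ms (3/7)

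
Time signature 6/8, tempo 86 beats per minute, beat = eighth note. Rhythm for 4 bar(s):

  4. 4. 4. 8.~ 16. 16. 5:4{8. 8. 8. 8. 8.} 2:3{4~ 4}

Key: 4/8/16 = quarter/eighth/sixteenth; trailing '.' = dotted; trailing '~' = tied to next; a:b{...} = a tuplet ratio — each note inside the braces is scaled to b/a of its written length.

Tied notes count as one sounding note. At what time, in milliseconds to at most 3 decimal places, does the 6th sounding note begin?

note 6 onset = 12b = 8372.093ms

1. 0.0ms @ 0 + 2093.023ms (3)
2. 2093.023ms @ 3 + 2093.023ms (3)
3. 4186.047ms @ 6 + 2093.023ms (3)
4. 6279.07ms @ 9 + 1569.767ms (9/4)
5. 7848.837ms @ 45/4 + 523.256ms (3/4)
6. 8372.093ms @ 12 + 837.209ms (6/5)
7. 9209.302ms @ 66/5 + 837.209ms (6/5)
8. 10046.512ms @ 72/5 + 837.209ms (6/5)
9. 10883.721ms @ 78/5 + 837.209ms (6/5)
10. 11720.93ms @ 84/5 + 837.209ms (6/5)
11. 12558.14ms @ 18 + 4186.047ms (6)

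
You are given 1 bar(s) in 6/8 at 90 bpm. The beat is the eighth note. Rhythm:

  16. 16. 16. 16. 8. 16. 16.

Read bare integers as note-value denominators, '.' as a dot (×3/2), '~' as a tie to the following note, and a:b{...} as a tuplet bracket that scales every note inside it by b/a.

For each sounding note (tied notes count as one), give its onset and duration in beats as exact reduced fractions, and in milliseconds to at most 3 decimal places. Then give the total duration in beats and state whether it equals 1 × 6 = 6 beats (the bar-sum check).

1) 0.0ms=0b +500.0ms=3/4b
2) 500.0ms=3/4b +500.0ms=3/4b
3) 1000.0ms=3/2b +500.0ms=3/4b
4) 1500.0ms=9/4b +500.0ms=3/4b
5) 2000.0ms=3b +1000.0ms=3/2b
6) 3000.0ms=9/2b +500.0ms=3/4b
7) 3500.0ms=21/4b +500.0ms=3/4b
Σ=6b of 6 (90bpm 6/8) — PASS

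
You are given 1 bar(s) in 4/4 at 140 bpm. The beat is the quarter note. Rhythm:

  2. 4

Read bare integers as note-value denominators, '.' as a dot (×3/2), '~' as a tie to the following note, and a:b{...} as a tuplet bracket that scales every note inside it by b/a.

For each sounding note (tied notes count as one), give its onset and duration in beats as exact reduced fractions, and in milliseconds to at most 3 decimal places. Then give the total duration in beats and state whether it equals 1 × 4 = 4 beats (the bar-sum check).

1) 0.0ms=0b +1285.714ms=3b
2) 1285.714ms=3b +428.571ms=1b
Σ=4b of 4 (140bpm 4/4) — PASS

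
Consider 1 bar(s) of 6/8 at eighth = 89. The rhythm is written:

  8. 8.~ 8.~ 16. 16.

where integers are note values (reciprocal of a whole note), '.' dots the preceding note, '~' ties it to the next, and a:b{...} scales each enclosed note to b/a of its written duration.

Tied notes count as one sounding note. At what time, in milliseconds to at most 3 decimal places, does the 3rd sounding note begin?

1. 0.0ms @ 0 + 1011.236ms (3/2)
2. 1011.236ms @ 3/2 + 2528.09ms (15/4)
3. 3539.326ms @ 21/4 + 505.618ms (3/4)

note 3 onset = 21/4b = 3539.326ms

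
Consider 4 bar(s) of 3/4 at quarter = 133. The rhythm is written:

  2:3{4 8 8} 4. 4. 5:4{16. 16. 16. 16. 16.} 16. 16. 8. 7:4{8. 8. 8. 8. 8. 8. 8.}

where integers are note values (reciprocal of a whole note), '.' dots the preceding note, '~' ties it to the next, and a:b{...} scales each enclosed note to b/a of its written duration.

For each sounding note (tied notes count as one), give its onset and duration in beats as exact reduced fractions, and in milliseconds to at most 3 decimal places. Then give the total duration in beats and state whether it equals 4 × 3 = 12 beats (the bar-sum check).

1) 0.0ms=0b +676.692ms=3/2b
2) 676.692ms=3/2b +338.346ms=3/4b
3) 1015.038ms=9/4b +338.346ms=3/4b
4) 1353.383ms=3b +676.692ms=3/2b
5) 2030.075ms=9/2b +676.692ms=3/2b
6) 2706.767ms=6b +135.338ms=3/10b
7) 2842.105ms=63/10b +135.338ms=3/10b
8) 2977.444ms=33/5b +135.338ms=3/10b
9) 3112.782ms=69/10b +135.338ms=3/10b
10) 3248.12ms=36/5b +135.338ms=3/10b
11) 3383.459ms=15/2b +169.173ms=3/8b
12) 3552.632ms=63/8b +169.173ms=3/8b
13) 3721.805ms=33/4b +338.346ms=3/4b
14) 4060.15ms=9b +193.34ms=3/7b
15) 4253.491ms=66/7b +193.34ms=3/7b
16) 4446.831ms=69/7b +193.34ms=3/7b
17) 4640.172ms=72/7b +193.34ms=3/7b
18) 4833.512ms=75/7b +193.34ms=3/7b
19) 5026.853ms=78/7b +193.34ms=3/7b
20) 5220.193ms=81/7b +193.34ms=3/7b
Σ=12b of 12 (133bpm 3/4) — PASS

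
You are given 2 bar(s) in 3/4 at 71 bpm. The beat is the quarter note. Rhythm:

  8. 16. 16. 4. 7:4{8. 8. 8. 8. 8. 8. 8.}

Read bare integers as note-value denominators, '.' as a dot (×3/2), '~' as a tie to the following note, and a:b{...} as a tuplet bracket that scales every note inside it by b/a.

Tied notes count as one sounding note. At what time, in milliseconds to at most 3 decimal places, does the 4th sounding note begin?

note 4 onset = 3/2b = 1267.606ms

1. 0.0ms @ 0 + 633.803ms (3/4)
2. 633.803ms @ 3/4 + 316.901ms (3/8)
3. 950.704ms @ 9/8 + 316.901ms (3/8)
4. 1267.606ms @ 3/2 + 1267.606ms (3/2)
5. 2535.211ms @ 3 + 362.173ms (3/7)
6. 2897.384ms @ 24/7 + 362.173ms (3/7)
7. 3259.557ms @ 27/7 + 362.173ms (3/7)
8. 3621.73ms @ 30/7 + 362.173ms (3/7)
9. 3983.903ms @ 33/7 + 362.173ms (3/7)
10. 4346.076ms @ 36/7 + 362.173ms (3/7)
11. 4708.249ms @ 39/7 + 362.173ms (3/7)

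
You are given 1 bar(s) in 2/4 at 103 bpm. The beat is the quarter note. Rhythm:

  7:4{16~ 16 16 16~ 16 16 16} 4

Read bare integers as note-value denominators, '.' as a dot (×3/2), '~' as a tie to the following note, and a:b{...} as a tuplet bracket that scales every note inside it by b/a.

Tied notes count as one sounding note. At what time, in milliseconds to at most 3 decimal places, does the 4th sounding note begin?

note 4 onset = 5/7b = 416.089ms

1. 0.0ms @ 0 + 166.436ms (2/7)
2. 166.436ms @ 2/7 + 83.218ms (1/7)
3. 249.653ms @ 3/7 + 166.436ms (2/7)
4. 416.089ms @ 5/7 + 83.218ms (1/7)
5. 499.307ms @ 6/7 + 83.218ms (1/7)
6. 582.524ms @ 1 + 582.524ms (1)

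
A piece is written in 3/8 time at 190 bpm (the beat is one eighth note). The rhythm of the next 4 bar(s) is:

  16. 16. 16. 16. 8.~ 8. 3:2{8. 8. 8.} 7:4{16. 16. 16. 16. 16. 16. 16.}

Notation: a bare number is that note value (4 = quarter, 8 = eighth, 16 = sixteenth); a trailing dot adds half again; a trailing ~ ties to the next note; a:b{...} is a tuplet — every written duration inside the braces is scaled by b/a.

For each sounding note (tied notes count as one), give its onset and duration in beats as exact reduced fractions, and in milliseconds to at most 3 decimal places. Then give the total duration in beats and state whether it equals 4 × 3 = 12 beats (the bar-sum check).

1) 0.0ms=0b +236.842ms=3/4b
2) 236.842ms=3/4b +236.842ms=3/4b
3) 473.684ms=3/2b +236.842ms=3/4b
4) 710.526ms=9/4b +236.842ms=3/4b
5) 947.368ms=3b +947.368ms=3b
6) 1894.737ms=6b +315.789ms=1b
7) 2210.526ms=7b +315.789ms=1b
8) 2526.316ms=8b +315.789ms=1b
9) 2842.105ms=9b +135.338ms=3/7b
10) 2977.444ms=66/7b +135.338ms=3/7b
11) 3112.782ms=69/7b +135.338ms=3/7b
12) 3248.12ms=72/7b +135.338ms=3/7b
13) 3383.459ms=75/7b +135.338ms=3/7b
14) 3518.797ms=78/7b +135.338ms=3/7b
15) 3654.135ms=81/7b +135.338ms=3/7b
Σ=12b of 12 (190bpm 3/8) — PASS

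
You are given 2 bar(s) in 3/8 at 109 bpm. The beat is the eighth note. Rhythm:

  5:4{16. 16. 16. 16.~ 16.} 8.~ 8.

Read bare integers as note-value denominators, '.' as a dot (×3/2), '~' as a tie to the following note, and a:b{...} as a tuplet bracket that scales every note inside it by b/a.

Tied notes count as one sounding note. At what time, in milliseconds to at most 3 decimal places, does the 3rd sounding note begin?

1. 0.0ms @ 0 + 330.275ms (3/5)
2. 330.275ms @ 3/5 + 330.275ms (3/5)
3. 660.55ms @ 6/5 + 330.275ms (3/5)
4. 990.826ms @ 9/5 + 660.55ms (6/5)
5. 1651.376ms @ 3 + 1651.376ms (3)

note 3 onset = 6/5b = 660.55ms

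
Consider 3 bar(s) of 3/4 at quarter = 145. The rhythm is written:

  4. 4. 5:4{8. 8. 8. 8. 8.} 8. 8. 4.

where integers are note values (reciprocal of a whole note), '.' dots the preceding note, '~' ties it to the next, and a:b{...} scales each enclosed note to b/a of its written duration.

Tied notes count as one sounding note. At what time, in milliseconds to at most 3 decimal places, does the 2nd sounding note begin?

note 2 onset = 3/2b = 620.69ms

1. 0.0ms @ 0 + 620.69ms (3/2)
2. 620.69ms @ 3/2 + 620.69ms (3/2)
3. 1241.379ms @ 3 + 248.276ms (3/5)
4. 1489.655ms @ 18/5 + 248.276ms (3/5)
5. 1737.931ms @ 21/5 + 248.276ms (3/5)
6. 1986.207ms @ 24/5 + 248.276ms (3/5)
7. 2234.483ms @ 27/5 + 248.276ms (3/5)
8. 2482.759ms @ 6 + 310.345ms (3/4)
9. 2793.103ms @ 27/4 + 310.345ms (3/4)
10. 3103.448ms @ 15/2 + 620.69ms (3/2)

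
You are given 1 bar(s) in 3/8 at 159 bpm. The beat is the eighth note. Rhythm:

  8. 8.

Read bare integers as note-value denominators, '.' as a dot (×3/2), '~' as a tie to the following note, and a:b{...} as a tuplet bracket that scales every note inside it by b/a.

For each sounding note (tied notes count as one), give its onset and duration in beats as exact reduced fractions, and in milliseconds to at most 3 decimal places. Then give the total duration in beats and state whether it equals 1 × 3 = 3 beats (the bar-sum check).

1) 0.0ms=0b +566.038ms=3/2b
2) 566.038ms=3/2b +566.038ms=3/2b
Σ=3b of 3 (159bpm 3/8) — PASS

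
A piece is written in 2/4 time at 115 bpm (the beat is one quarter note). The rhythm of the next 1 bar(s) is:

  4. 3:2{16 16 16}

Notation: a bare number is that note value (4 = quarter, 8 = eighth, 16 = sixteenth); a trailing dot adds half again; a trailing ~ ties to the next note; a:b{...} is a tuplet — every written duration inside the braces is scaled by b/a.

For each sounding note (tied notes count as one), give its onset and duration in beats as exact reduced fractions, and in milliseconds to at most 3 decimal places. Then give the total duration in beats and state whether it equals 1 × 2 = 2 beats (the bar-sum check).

1) 0.0ms=0b +782.609ms=3/2b
2) 782.609ms=3/2b +86.957ms=1/6b
3) 869.565ms=5/3b +86.957ms=1/6b
4) 956.522ms=11/6b +86.957ms=1/6b
Σ=2b of 2 (115bpm 2/4) — PASS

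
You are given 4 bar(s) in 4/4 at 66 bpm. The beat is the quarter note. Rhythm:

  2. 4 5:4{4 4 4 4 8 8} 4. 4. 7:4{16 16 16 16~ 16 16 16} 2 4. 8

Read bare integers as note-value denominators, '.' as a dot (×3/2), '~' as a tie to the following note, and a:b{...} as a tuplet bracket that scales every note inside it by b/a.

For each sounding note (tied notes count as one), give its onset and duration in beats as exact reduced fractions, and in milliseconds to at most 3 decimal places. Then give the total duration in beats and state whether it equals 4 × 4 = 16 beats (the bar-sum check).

1) 0.0ms=0b +2727.273ms=3b
2) 2727.273ms=3b +909.091ms=1b
3) 3636.364ms=4b +727.273ms=4/5b
4) 4363.636ms=24/5b +727.273ms=4/5b
5) 5090.909ms=28/5b +727.273ms=4/5b
6) 5818.182ms=32/5b +727.273ms=4/5b
7) 6545.455ms=36/5b +363.636ms=2/5b
8) 6909.091ms=38/5b +363.636ms=2/5b
9) 7272.727ms=8b +1363.636ms=3/2b
10) 8636.364ms=19/2b +1363.636ms=3/2b
11) 10000.0ms=11b +129.87ms=1/7b
12) 10129.87ms=78/7b +129.87ms=1/7b
13) 10259.74ms=79/7b +129.87ms=1/7b
14) 10389.61ms=80/7b +259.74ms=2/7b
15) 10649.351ms=82/7b +129.87ms=1/7b
16) 10779.221ms=83/7b +129.87ms=1/7b
17) 10909.091ms=12b +1818.182ms=2b
18) 12727.273ms=14b +1363.636ms=3/2b
19) 14090.909ms=31/2b +454.545ms=1/2b
Σ=16b of 16 (66bpm 4/4) — PASS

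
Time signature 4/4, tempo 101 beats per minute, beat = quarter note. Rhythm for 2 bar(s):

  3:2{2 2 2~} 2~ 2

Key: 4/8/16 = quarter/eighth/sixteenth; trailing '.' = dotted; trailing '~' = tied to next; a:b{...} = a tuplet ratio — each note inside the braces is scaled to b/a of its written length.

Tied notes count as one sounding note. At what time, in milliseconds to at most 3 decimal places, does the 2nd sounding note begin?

1. 0.0ms @ 0 + 792.079ms (4/3)
2. 792.079ms @ 4/3 + 792.079ms (4/3)
3. 1584.158ms @ 8/3 + 3168.317ms (16/3)

note 2 onset = 4/3b = 792.079ms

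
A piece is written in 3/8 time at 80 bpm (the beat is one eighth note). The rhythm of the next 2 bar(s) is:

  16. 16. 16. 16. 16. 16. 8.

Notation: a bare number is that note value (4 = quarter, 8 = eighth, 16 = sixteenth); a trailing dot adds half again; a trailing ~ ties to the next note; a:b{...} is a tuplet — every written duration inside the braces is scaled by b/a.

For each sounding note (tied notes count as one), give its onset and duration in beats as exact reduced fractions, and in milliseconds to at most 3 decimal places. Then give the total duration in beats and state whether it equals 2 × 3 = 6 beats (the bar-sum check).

1) 0.0ms=0b +562.5ms=3/4b
2) 562.5ms=3/4b +562.5ms=3/4b
3) 1125.0ms=3/2b +562.5ms=3/4b
4) 1687.5ms=9/4b +562.5ms=3/4b
5) 2250.0ms=3b +562.5ms=3/4b
6) 2812.5ms=15/4b +562.5ms=3/4b
7) 3375.0ms=9/2b +1125.0ms=3/2b
Σ=6b of 6 (80bpm 3/8) — PASS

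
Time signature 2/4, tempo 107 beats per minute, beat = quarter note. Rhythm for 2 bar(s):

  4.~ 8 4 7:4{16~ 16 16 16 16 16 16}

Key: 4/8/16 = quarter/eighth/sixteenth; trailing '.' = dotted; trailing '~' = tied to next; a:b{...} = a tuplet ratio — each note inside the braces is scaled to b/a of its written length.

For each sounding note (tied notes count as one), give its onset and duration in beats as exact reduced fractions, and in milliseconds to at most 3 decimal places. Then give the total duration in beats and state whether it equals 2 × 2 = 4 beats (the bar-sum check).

1) 0.0ms=0b +1121.495ms=2b
2) 1121.495ms=2b +560.748ms=1b
3) 1682.243ms=3b +160.214ms=2/7b
4) 1842.457ms=23/7b +80.107ms=1/7b
5) 1922.563ms=24/7b +80.107ms=1/7b
6) 2002.67ms=25/7b +80.107ms=1/7b
7) 2082.777ms=26/7b +80.107ms=1/7b
8) 2162.884ms=27/7b +80.107ms=1/7b
Σ=4b of 4 (107bpm 2/4) — PASS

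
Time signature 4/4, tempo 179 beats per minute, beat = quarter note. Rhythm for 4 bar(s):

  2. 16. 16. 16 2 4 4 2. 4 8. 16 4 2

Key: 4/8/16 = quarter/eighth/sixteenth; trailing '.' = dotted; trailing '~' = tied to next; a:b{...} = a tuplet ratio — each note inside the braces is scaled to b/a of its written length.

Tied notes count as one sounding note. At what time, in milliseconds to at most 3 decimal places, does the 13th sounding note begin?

note 13 onset = 14b = 4692.737ms

1. 0.0ms @ 0 + 1005.587ms (3)
2. 1005.587ms @ 3 + 125.698ms (3/8)
3. 1131.285ms @ 27/8 + 125.698ms (3/8)
4. 1256.983ms @ 15/4 + 83.799ms (1/4)
5. 1340.782ms @ 4 + 670.391ms (2)
6. 2011.173ms @ 6 + 335.196ms (1)
7. 2346.369ms @ 7 + 335.196ms (1)
8. 2681.564ms @ 8 + 1005.587ms (3)
9. 3687.151ms @ 11 + 335.196ms (1)
10. 4022.346ms @ 12 + 251.397ms (3/4)
11. 4273.743ms @ 51/4 + 83.799ms (1/4)
12. 4357.542ms @ 13 + 335.196ms (1)
13. 4692.737ms @ 14 + 670.391ms (2)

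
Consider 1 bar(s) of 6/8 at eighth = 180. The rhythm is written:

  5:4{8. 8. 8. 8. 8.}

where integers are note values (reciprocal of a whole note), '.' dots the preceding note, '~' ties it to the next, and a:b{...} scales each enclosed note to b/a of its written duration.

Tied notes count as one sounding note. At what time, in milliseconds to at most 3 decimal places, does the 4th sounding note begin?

note 4 onset = 18/5b = 1200.0ms

1. 0.0ms @ 0 + 400.0ms (6/5)
2. 400.0ms @ 6/5 + 400.0ms (6/5)
3. 800.0ms @ 12/5 + 400.0ms (6/5)
4. 1200.0ms @ 18/5 + 400.0ms (6/5)
5. 1600.0ms @ 24/5 + 400.0ms (6/5)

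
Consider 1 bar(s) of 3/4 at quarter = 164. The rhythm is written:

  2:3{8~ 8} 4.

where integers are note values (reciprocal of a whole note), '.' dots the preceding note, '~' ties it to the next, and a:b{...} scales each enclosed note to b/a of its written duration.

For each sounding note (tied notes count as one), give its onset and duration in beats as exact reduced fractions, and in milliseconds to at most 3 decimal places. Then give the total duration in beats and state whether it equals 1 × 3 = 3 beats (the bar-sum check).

1) 0.0ms=0b +548.78ms=3/2b
2) 548.78ms=3/2b +548.78ms=3/2b
Σ=3b of 3 (164bpm 3/4) — PASS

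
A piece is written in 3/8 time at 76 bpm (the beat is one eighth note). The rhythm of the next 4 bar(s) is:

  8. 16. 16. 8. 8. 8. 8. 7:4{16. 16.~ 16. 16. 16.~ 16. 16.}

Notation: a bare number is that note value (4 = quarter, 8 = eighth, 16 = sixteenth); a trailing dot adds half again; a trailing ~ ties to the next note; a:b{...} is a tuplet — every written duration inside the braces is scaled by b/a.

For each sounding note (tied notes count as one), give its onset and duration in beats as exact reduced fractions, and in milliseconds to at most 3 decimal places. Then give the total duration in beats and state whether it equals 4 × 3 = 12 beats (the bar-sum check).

1) 0.0ms=0b +1184.211ms=3/2b
2) 1184.211ms=3/2b +592.105ms=3/4b
3) 1776.316ms=9/4b +592.105ms=3/4b
4) 2368.421ms=3b +1184.211ms=3/2b
5) 3552.632ms=9/2b +1184.211ms=3/2b
6) 4736.842ms=6b +1184.211ms=3/2b
7) 5921.053ms=15/2b +1184.211ms=3/2b
8) 7105.263ms=9b +338.346ms=3/7b
9) 7443.609ms=66/7b +676.692ms=6/7b
10) 8120.301ms=72/7b +338.346ms=3/7b
11) 8458.647ms=75/7b +676.692ms=6/7b
12) 9135.338ms=81/7b +338.346ms=3/7b
Σ=12b of 12 (76bpm 3/8) — PASS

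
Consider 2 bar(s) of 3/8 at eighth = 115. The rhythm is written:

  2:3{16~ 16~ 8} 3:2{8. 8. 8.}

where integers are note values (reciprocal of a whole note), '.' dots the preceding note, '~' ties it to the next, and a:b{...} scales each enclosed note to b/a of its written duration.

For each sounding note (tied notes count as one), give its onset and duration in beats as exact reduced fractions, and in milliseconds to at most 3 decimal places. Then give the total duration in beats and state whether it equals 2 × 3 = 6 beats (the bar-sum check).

1) 0.0ms=0b +1565.217ms=3b
2) 1565.217ms=3b +521.739ms=1b
3) 2086.957ms=4b +521.739ms=1b
4) 2608.696ms=5b +521.739ms=1b
Σ=6b of 6 (115bpm 3/8) — PASS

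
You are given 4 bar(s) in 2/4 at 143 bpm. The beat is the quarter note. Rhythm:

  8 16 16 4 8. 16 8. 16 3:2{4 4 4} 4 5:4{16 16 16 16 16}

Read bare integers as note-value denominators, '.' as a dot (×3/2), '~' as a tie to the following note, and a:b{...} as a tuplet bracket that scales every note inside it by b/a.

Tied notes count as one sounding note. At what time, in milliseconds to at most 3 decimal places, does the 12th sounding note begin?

1. 0.0ms @ 0 + 209.79ms (1/2)
2. 209.79ms @ 1/2 + 104.895ms (1/4)
3. 314.685ms @ 3/4 + 104.895ms (1/4)
4. 419.58ms @ 1 + 419.58ms (1)
5. 839.161ms @ 2 + 314.685ms (3/4)
6. 1153.846ms @ 11/4 + 104.895ms (1/4)
7. 1258.741ms @ 3 + 314.685ms (3/4)
8. 1573.427ms @ 15/4 + 104.895ms (1/4)
9. 1678.322ms @ 4 + 279.72ms (2/3)
10. 1958.042ms @ 14/3 + 279.72ms (2/3)
11. 2237.762ms @ 16/3 + 279.72ms (2/3)
12. 2517.483ms @ 6 + 419.58ms (1)
13. 2937.063ms @ 7 + 83.916ms (1/5)
14. 3020.979ms @ 36/5 + 83.916ms (1/5)
15. 3104.895ms @ 37/5 + 83.916ms (1/5)
16. 3188.811ms @ 38/5 + 83.916ms (1/5)
17. 3272.727ms @ 39/5 + 83.916ms (1/5)

note 12 onset = 6b = 2517.483ms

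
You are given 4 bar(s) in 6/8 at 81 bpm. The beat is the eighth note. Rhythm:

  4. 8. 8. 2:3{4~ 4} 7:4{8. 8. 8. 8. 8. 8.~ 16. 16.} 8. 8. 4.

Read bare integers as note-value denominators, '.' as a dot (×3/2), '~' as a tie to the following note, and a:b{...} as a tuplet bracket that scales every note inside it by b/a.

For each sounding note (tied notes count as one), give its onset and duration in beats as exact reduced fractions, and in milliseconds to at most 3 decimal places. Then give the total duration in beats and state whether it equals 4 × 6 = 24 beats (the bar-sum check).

1) 0.0ms=0b +2222.222ms=3b
2) 2222.222ms=3b +1111.111ms=3/2b
3) 3333.333ms=9/2b +1111.111ms=3/2b
4) 4444.444ms=6b +4444.444ms=6b
5) 8888.889ms=12b +634.921ms=6/7b
6) 9523.81ms=90/7b +634.921ms=6/7b
7) 10158.73ms=96/7b +634.921ms=6/7b
8) 10793.651ms=102/7b +634.921ms=6/7b
9) 11428.571ms=108/7b +634.921ms=6/7b
10) 12063.492ms=114/7b +952.381ms=9/7b
11) 13015.873ms=123/7b +317.46ms=3/7b
12) 13333.333ms=18b +1111.111ms=3/2b
13) 14444.444ms=39/2b +1111.111ms=3/2b
14) 15555.556ms=21b +2222.222ms=3b
Σ=24b of 24 (81bpm 6/8) — PASS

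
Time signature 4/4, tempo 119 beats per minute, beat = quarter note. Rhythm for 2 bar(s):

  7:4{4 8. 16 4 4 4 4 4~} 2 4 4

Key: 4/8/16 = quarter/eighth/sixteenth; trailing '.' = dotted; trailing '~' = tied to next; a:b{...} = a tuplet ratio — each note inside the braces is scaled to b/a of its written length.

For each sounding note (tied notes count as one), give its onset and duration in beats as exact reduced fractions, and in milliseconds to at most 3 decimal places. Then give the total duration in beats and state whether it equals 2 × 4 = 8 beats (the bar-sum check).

1) 0.0ms=0b +288.115ms=4/7b
2) 288.115ms=4/7b +216.086ms=3/7b
3) 504.202ms=1b +72.029ms=1/7b
4) 576.23ms=8/7b +288.115ms=4/7b
5) 864.346ms=12/7b +288.115ms=4/7b
6) 1152.461ms=16/7b +288.115ms=4/7b
7) 1440.576ms=20/7b +288.115ms=4/7b
8) 1728.691ms=24/7b +1296.519ms=18/7b
9) 3025.21ms=6b +504.202ms=1b
10) 3529.412ms=7b +504.202ms=1b
Σ=8b of 8 (119bpm 4/4) — PASS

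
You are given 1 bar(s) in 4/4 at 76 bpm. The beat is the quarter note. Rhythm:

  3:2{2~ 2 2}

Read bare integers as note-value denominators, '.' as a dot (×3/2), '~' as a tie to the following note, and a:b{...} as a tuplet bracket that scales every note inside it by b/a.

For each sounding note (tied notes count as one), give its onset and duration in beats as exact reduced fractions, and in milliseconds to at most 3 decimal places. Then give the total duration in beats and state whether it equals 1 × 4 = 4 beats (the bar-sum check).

1) 0.0ms=0b +2105.263ms=8/3b
2) 2105.263ms=8/3b +1052.632ms=4/3b
Σ=4b of 4 (76bpm 4/4) — PASS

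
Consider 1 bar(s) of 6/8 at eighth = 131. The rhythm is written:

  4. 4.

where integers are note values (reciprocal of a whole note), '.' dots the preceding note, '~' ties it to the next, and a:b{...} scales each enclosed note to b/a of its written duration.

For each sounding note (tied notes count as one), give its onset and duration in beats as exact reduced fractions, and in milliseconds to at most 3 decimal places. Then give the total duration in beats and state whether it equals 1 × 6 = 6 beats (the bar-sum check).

1) 0.0ms=0b +1374.046ms=3b
2) 1374.046ms=3b +1374.046ms=3b
Σ=6b of 6 (131bpm 6/8) — PASS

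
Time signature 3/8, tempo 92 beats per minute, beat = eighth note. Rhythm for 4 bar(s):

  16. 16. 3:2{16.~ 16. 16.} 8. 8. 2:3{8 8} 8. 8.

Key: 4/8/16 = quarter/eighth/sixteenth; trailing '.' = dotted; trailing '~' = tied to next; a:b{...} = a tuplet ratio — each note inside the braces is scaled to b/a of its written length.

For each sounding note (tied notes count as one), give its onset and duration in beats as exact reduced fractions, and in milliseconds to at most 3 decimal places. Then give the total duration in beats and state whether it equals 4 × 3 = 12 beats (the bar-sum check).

1) 0.0ms=0b +489.13ms=3/4b
2) 489.13ms=3/4b +489.13ms=3/4b
3) 978.261ms=3/2b +652.174ms=1b
4) 1630.435ms=5/2b +326.087ms=1/2b
5) 1956.522ms=3b +978.261ms=3/2b
6) 2934.783ms=9/2b +978.261ms=3/2b
7) 3913.043ms=6b +978.261ms=3/2b
8) 4891.304ms=15/2b +978.261ms=3/2b
9) 5869.565ms=9b +978.261ms=3/2b
10) 6847.826ms=21/2b +978.261ms=3/2b
Σ=12b of 12 (92bpm 3/8) — PASS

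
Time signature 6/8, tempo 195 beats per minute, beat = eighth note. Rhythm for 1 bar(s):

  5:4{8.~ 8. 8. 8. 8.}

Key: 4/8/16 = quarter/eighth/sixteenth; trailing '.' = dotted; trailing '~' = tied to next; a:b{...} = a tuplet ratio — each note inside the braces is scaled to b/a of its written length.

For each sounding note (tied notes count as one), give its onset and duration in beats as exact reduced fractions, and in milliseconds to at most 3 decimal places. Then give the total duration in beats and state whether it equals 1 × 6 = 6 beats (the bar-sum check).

1) 0.0ms=0b +738.462ms=12/5b
2) 738.462ms=12/5b +369.231ms=6/5b
3) 1107.692ms=18/5b +369.231ms=6/5b
4) 1476.923ms=24/5b +369.231ms=6/5b
Σ=6b of 6 (195bpm 6/8) — PASS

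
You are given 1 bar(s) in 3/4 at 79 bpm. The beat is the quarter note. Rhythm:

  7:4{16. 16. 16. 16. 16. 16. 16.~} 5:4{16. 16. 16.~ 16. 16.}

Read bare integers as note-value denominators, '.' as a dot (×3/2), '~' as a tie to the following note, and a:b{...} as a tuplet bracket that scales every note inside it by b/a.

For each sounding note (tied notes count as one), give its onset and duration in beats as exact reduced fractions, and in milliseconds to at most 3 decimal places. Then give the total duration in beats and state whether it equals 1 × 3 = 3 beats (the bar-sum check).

1) 0.0ms=0b +162.749ms=3/14b
2) 162.749ms=3/14b +162.749ms=3/14b
3) 325.497ms=3/7b +162.749ms=3/14b
4) 488.246ms=9/14b +162.749ms=3/14b
5) 650.995ms=6/7b +162.749ms=3/14b
6) 813.743ms=15/14b +162.749ms=3/14b
7) 976.492ms=9/7b +390.597ms=18/35b
8) 1367.089ms=9/5b +227.848ms=3/10b
9) 1594.937ms=21/10b +455.696ms=3/5b
10) 2050.633ms=27/10b +227.848ms=3/10b
Σ=3b of 3 (79bpm 3/4) — PASS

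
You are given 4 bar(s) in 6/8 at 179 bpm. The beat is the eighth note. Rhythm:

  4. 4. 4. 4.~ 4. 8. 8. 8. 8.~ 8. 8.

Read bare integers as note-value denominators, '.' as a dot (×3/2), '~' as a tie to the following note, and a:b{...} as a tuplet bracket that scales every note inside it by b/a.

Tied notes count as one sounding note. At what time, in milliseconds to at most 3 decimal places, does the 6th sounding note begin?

note 6 onset = 33/2b = 5530.726ms

1. 0.0ms @ 0 + 1005.587ms (3)
2. 1005.587ms @ 3 + 1005.587ms (3)
3. 2011.173ms @ 6 + 1005.587ms (3)
4. 3016.76ms @ 9 + 2011.173ms (6)
5. 5027.933ms @ 15 + 502.793ms (3/2)
6. 5530.726ms @ 33/2 + 502.793ms (3/2)
7. 6033.52ms @ 18 + 502.793ms (3/2)
8. 6536.313ms @ 39/2 + 1005.587ms (3)
9. 7541.899ms @ 45/2 + 502.793ms (3/2)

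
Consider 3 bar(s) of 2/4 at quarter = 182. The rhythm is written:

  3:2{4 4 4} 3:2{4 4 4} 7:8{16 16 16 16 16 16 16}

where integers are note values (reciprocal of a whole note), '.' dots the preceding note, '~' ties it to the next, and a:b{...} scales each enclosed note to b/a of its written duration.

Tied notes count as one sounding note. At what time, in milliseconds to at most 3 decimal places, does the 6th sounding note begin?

1. 0.0ms @ 0 + 219.78ms (2/3)
2. 219.78ms @ 2/3 + 219.78ms (2/3)
3. 439.56ms @ 4/3 + 219.78ms (2/3)
4. 659.341ms @ 2 + 219.78ms (2/3)
5. 879.121ms @ 8/3 + 219.78ms (2/3)
6. 1098.901ms @ 10/3 + 219.78ms (2/3)
7. 1318.681ms @ 4 + 94.192ms (2/7)
8. 1412.873ms @ 30/7 + 94.192ms (2/7)
9. 1507.064ms @ 32/7 + 94.192ms (2/7)
10. 1601.256ms @ 34/7 + 94.192ms (2/7)
11. 1695.447ms @ 36/7 + 94.192ms (2/7)
12. 1789.639ms @ 38/7 + 94.192ms (2/7)
13. 1883.83ms @ 40/7 + 94.192ms (2/7)

note 6 onset = 10/3b = 1098.901ms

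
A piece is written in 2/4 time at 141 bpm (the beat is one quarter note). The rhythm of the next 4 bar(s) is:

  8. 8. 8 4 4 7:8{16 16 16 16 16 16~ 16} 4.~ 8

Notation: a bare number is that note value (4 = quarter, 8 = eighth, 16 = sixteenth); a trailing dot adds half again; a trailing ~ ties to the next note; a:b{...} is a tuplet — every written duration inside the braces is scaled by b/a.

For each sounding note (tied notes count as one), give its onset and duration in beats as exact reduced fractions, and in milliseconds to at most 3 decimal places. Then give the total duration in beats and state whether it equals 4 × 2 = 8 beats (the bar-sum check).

1) 0.0ms=0b +319.149ms=3/4b
2) 319.149ms=3/4b +319.149ms=3/4b
3) 638.298ms=3/2b +212.766ms=1/2b
4) 851.064ms=2b +425.532ms=1b
5) 1276.596ms=3b +425.532ms=1b
6) 1702.128ms=4b +121.581ms=2/7b
7) 1823.708ms=30/7b +121.581ms=2/7b
8) 1945.289ms=32/7b +121.581ms=2/7b
9) 2066.869ms=34/7b +121.581ms=2/7b
10) 2188.45ms=36/7b +121.581ms=2/7b
11) 2310.03ms=38/7b +243.161ms=4/7b
12) 2553.191ms=6b +851.064ms=2b
Σ=8b of 8 (141bpm 2/4) — PASS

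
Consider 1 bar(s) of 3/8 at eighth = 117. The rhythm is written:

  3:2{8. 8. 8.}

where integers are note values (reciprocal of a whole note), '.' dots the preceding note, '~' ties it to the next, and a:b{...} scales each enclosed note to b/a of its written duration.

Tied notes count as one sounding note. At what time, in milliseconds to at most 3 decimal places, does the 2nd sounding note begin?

1. 0.0ms @ 0 + 512.821ms (1)
2. 512.821ms @ 1 + 512.821ms (1)
3. 1025.641ms @ 2 + 512.821ms (1)

note 2 onset = 1b = 512.821ms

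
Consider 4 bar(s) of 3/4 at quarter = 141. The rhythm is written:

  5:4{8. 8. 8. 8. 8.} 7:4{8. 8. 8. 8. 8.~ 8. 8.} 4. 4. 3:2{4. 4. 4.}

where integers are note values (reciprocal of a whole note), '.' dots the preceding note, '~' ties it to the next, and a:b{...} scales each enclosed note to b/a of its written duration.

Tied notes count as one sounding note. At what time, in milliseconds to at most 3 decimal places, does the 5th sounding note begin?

note 5 onset = 12/5b = 1021.277ms

1. 0.0ms @ 0 + 255.319ms (3/5)
2. 255.319ms @ 3/5 + 255.319ms (3/5)
3. 510.638ms @ 6/5 + 255.319ms (3/5)
4. 765.957ms @ 9/5 + 255.319ms (3/5)
5. 1021.277ms @ 12/5 + 255.319ms (3/5)
6. 1276.596ms @ 3 + 182.371ms (3/7)
7. 1458.967ms @ 24/7 + 182.371ms (3/7)
8. 1641.337ms @ 27/7 + 182.371ms (3/7)
9. 1823.708ms @ 30/7 + 182.371ms (3/7)
10. 2006.079ms @ 33/7 + 364.742ms (6/7)
11. 2370.821ms @ 39/7 + 182.371ms (3/7)
12. 2553.191ms @ 6 + 638.298ms (3/2)
13. 3191.489ms @ 15/2 + 638.298ms (3/2)
14. 3829.787ms @ 9 + 425.532ms (1)
15. 4255.319ms @ 10 + 425.532ms (1)
16. 4680.851ms @ 11 + 425.532ms (1)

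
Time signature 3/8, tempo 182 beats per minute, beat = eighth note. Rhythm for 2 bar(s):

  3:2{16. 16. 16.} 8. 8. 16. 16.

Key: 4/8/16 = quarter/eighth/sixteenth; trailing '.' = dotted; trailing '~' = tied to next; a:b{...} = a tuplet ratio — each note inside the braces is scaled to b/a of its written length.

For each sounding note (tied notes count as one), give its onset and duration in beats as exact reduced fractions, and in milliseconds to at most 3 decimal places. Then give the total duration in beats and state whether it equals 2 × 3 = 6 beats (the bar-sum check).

1) 0.0ms=0b +164.835ms=1/2b
2) 164.835ms=1/2b +164.835ms=1/2b
3) 329.67ms=1b +164.835ms=1/2b
4) 494.505ms=3/2b +494.505ms=3/2b
5) 989.011ms=3b +494.505ms=3/2b
6) 1483.516ms=9/2b +247.253ms=3/4b
7) 1730.769ms=21/4b +247.253ms=3/4b
Σ=6b of 6 (182bpm 3/8) — PASS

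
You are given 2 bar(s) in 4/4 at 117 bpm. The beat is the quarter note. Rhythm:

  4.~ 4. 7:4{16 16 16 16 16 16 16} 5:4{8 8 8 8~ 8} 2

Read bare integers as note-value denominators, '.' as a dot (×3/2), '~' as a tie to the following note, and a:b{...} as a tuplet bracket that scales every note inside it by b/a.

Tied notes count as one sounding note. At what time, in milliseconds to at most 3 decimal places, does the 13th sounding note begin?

note 13 onset = 6b = 3076.923ms

1. 0.0ms @ 0 + 1538.462ms (3)
2. 1538.462ms @ 3 + 73.26ms (1/7)
3. 1611.722ms @ 22/7 + 73.26ms (1/7)
4. 1684.982ms @ 23/7 + 73.26ms (1/7)
5. 1758.242ms @ 24/7 + 73.26ms (1/7)
6. 1831.502ms @ 25/7 + 73.26ms (1/7)
7. 1904.762ms @ 26/7 + 73.26ms (1/7)
8. 1978.022ms @ 27/7 + 73.26ms (1/7)
9. 2051.282ms @ 4 + 205.128ms (2/5)
10. 2256.41ms @ 22/5 + 205.128ms (2/5)
11. 2461.538ms @ 24/5 + 205.128ms (2/5)
12. 2666.667ms @ 26/5 + 410.256ms (4/5)
13. 3076.923ms @ 6 + 1025.641ms (2)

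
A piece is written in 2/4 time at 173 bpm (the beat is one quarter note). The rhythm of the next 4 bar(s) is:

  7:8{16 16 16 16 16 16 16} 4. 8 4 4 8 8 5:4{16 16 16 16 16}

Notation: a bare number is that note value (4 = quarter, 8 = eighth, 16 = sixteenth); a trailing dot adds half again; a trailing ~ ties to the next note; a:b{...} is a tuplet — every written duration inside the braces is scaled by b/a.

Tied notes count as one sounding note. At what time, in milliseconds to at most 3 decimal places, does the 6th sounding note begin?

1. 0.0ms @ 0 + 99.092ms (2/7)
2. 99.092ms @ 2/7 + 99.092ms (2/7)
3. 198.183ms @ 4/7 + 99.092ms (2/7)
4. 297.275ms @ 6/7 + 99.092ms (2/7)
5. 396.367ms @ 8/7 + 99.092ms (2/7)
6. 495.458ms @ 10/7 + 99.092ms (2/7)
7. 594.55ms @ 12/7 + 99.092ms (2/7)
8. 693.642ms @ 2 + 520.231ms (3/2)
9. 1213.873ms @ 7/2 + 173.41ms (1/2)
10. 1387.283ms @ 4 + 346.821ms (1)
11. 1734.104ms @ 5 + 346.821ms (1)
12. 2080.925ms @ 6 + 173.41ms (1/2)
13. 2254.335ms @ 13/2 + 173.41ms (1/2)
14. 2427.746ms @ 7 + 69.364ms (1/5)
15. 2497.11ms @ 36/5 + 69.364ms (1/5)
16. 2566.474ms @ 37/5 + 69.364ms (1/5)
17. 2635.838ms @ 38/5 + 69.364ms (1/5)
18. 2705.202ms @ 39/5 + 69.364ms (1/5)

note 6 onset = 10/7b = 495.458ms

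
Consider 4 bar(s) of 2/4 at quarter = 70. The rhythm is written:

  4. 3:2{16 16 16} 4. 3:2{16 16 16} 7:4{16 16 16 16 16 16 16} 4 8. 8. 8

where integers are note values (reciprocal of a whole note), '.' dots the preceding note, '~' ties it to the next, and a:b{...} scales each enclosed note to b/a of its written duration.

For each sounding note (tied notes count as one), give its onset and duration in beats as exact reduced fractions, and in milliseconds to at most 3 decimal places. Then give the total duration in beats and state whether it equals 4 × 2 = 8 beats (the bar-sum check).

1) 0.0ms=0b +1285.714ms=3/2b
2) 1285.714ms=3/2b +142.857ms=1/6b
3) 1428.571ms=5/3b +142.857ms=1/6b
4) 1571.429ms=11/6b +142.857ms=1/6b
5) 1714.286ms=2b +1285.714ms=3/2b
6) 3000.0ms=7/2b +142.857ms=1/6b
7) 3142.857ms=11/3b +142.857ms=1/6b
8) 3285.714ms=23/6b +142.857ms=1/6b
9) 3428.571ms=4b +122.449ms=1/7b
10) 3551.02ms=29/7b +122.449ms=1/7b
11) 3673.469ms=30/7b +122.449ms=1/7b
12) 3795.918ms=31/7b +122.449ms=1/7b
13) 3918.367ms=32/7b +122.449ms=1/7b
14) 4040.816ms=33/7b +122.449ms=1/7b
15) 4163.265ms=34/7b +122.449ms=1/7b
16) 4285.714ms=5b +857.143ms=1b
17) 5142.857ms=6b +642.857ms=3/4b
18) 5785.714ms=27/4b +642.857ms=3/4b
19) 6428.571ms=15/2b +428.571ms=1/2b
Σ=8b of 8 (70bpm 2/4) — PASS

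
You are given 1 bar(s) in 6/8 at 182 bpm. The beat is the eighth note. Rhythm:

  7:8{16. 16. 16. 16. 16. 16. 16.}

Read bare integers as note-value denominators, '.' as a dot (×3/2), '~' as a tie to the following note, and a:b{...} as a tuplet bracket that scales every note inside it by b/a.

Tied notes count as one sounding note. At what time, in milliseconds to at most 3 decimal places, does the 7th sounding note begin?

1. 0.0ms @ 0 + 282.575ms (6/7)
2. 282.575ms @ 6/7 + 282.575ms (6/7)
3. 565.149ms @ 12/7 + 282.575ms (6/7)
4. 847.724ms @ 18/7 + 282.575ms (6/7)
5. 1130.298ms @ 24/7 + 282.575ms (6/7)
6. 1412.873ms @ 30/7 + 282.575ms (6/7)
7. 1695.447ms @ 36/7 + 282.575ms (6/7)

note 7 onset = 36/7b = 1695.447ms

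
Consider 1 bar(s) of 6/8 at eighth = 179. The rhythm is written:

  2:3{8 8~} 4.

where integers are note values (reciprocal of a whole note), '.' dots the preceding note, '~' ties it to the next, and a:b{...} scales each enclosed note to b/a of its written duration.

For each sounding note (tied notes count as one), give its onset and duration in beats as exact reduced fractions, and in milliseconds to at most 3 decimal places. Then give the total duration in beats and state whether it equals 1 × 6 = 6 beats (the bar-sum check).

1) 0.0ms=0b +502.793ms=3/2b
2) 502.793ms=3/2b +1508.38ms=9/2b
Σ=6b of 6 (179bpm 6/8) — PASS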